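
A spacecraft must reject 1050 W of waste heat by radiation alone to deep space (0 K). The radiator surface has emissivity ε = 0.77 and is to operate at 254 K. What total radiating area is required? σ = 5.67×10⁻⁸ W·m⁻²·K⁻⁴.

A ≈ 5.78 m²

P = εσA T⁴ ⇒ A = P/(εσT⁴).
T⁴ = 4.162×10⁹ K⁴.
A = 1050/(0.77 × 5.67×10⁻⁸ × 4.162×10⁹).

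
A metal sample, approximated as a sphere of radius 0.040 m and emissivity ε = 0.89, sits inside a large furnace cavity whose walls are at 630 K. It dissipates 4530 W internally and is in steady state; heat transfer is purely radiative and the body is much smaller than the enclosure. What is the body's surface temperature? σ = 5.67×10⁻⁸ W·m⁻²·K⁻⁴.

T ≈ 1470 K

For a small grey body in a large enclosure, net radiated power = εσA(T⁴ − T_w⁴).
Steady state: P = εσA(T⁴ − T_w⁴) with A = 4πr² = 0.02011 m².
T⁴ = P/(εσA) + T_w⁴ = 4530/(0.89·5.67×10⁻⁸·0.02011) + (630)⁴
    = 4.465×10¹² + 1.575×10¹¹ = 4.622×10¹² K⁴.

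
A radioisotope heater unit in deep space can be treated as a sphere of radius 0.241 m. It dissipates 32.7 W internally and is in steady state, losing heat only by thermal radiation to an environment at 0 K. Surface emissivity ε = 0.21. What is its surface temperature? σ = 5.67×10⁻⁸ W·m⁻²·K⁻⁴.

T ≈ 248 K

Steady state: internal power = radiated power, P = εσA T⁴.
Radiating area A = 4πr² = 0.7299 m².
T⁴ = P/(εσA) = 32.7/(0.21·5.67×10⁻⁸·0.7299) = 3.763×10⁹ K⁴.
T = (3.763×10⁹)^(1/4).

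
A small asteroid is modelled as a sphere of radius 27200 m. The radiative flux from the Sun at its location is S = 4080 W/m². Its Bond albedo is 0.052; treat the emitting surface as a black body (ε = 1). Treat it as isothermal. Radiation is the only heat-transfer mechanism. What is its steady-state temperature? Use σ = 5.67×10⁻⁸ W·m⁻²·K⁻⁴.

At equilibrium, absorbed power = emitted power.
Absorbing cross-section = πr² = 2.324×10⁹ m²; emitting surface = 4πr² = 9.297×10⁹ m² (ratio 4).
(1−a)S·A_cross = εσ·A_surf·T⁴  ⇒  T⁴ = (1−a)S/(4σ).
T⁴ = 0.948·4080/(4·5.67×10⁻⁸) = 1.705×10¹⁰ K⁴.
T = (1.705×10¹⁰)^(1/4).

T ≈ 361 K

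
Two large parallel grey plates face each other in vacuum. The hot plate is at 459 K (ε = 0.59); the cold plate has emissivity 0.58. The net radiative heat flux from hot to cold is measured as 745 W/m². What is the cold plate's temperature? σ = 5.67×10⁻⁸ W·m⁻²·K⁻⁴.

q = σ(T₁⁴ − T₂⁴)/(1/ε₁ + 1/ε₂ − 1); denominator = 2.419.
T₂⁴ = T₁⁴ − q·(1/ε₁+1/ε₂−1)/σ = 4.439×10¹⁰ − 745·2.419/5.67×10⁻⁸
    = 1.260×10¹⁰ K⁴.

T₂ ≈ 335 K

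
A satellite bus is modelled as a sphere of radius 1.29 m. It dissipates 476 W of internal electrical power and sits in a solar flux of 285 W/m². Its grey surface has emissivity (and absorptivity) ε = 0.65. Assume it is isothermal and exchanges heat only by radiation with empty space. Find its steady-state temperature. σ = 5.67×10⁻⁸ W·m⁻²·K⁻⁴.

T ≈ 208 K

At steady state, absorbed solar power + internal power = radiated power.
Absorbed: α·S·A_cross = 0.65·285·5.228 = 968.5 W (cross-section πr²).
Total input = 968.5 + 476 = 1444 W.
Radiated: εσ·A_surf·T⁴ with A_surf = 4πr² = 20.91 m².
T⁴ = 1444/(0.65·5.67×10⁻⁸·20.91) = 1.874×10⁹ K⁴.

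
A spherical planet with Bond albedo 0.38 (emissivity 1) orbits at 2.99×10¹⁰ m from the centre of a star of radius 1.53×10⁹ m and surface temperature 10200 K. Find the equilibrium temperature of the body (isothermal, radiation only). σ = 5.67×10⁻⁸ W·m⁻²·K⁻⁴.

T ≈ 1450 K

The star's surface emits σT_*⁴; at distance d the flux is S = σT_*⁴(R_*/d)².
S = 5.67×10⁻⁸·(10200)⁴·(1.53×10⁹/2.99×10¹⁰)² = 1.607×10⁶ W/m².
For an isothermal sphere T⁴ = (1−a)S/(4σ) = 4.393×10¹² K⁴.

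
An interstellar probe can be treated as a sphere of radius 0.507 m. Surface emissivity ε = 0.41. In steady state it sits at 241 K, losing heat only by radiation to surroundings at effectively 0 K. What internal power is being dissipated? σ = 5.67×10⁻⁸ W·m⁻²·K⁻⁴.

Steady state: P = εσA T⁴.
A = 4πr² = 3.230 m²; T⁴ = (241)⁴ = 3.373×10⁹ K⁴.
P = 0.41 × 5.67×10⁻⁸ × 3.230 × 3.373×10⁹.

P ≈ 253 W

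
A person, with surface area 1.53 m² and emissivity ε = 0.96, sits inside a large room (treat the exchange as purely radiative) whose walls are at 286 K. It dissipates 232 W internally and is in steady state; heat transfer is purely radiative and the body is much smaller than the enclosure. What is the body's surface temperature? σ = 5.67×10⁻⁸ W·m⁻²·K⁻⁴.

T ≈ 312 K

For a small grey body in a large enclosure, net radiated power = εσA(T⁴ − T_w⁴).
Steady state: P = εσA(T⁴ − T_w⁴) with A = 1.53 m².
T⁴ = P/(εσA) + T_w⁴ = 232/(0.96·5.67×10⁻⁸·1.530) + (286)⁴
    = 2.786×10⁹ + 6.691×10⁹ = 9.476×10⁹ K⁴.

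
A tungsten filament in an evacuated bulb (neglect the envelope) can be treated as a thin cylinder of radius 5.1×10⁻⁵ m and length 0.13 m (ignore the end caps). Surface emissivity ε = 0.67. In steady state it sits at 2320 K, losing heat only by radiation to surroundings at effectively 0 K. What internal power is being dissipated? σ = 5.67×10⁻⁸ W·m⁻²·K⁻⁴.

Steady state: P = εσA T⁴.
A = 2πrL = 4.166×10⁻⁵ m²; T⁴ = (2320)⁴ = 2.897×10¹³ K⁴.
P = 0.67 × 5.67×10⁻⁸ × 4.166×10⁻⁵ × 2.897×10¹³.

P ≈ 45.8 W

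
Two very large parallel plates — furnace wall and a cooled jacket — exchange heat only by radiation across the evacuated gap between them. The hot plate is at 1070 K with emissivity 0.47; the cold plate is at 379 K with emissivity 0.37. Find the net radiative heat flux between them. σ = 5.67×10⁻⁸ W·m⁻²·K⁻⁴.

q ≈ 19100 W/m²

For two infinite grey parallel plates, q = σ(T₁⁴ − T₂⁴)/(1/ε₁ + 1/ε₂ − 1).
T₁⁴ − T₂⁴ = 1.311×10¹² − 2.063×10¹⁰ = 1.290×10¹² K⁴.
1/ε₁ + 1/ε₂ − 1 = 2.128 + 2.703 − 1 = 3.830.
q = 5.67×10⁻⁸ × 1.290×10¹² / 3.830.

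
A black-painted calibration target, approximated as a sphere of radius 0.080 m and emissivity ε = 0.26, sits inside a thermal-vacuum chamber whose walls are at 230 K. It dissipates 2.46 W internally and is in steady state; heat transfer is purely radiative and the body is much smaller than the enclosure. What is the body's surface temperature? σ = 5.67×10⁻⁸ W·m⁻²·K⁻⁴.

T ≈ 264 K

For a small grey body in a large enclosure, net radiated power = εσA(T⁴ − T_w⁴).
Steady state: P = εσA(T⁴ − T_w⁴) with A = 4πr² = 0.08042 m².
T⁴ = P/(εσA) + T_w⁴ = 2.46/(0.26·5.67×10⁻⁸·0.08042) + (230)⁴
    = 2.075×10⁹ + 2.798×10⁹ = 4.873×10⁹ K⁴.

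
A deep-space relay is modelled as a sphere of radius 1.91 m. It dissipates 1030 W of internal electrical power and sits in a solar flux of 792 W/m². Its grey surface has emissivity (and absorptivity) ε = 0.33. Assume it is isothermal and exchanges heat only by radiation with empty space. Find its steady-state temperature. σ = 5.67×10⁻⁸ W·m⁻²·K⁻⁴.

T ≈ 262 K

At steady state, absorbed solar power + internal power = radiated power.
Absorbed: α·S·A_cross = 0.33·792·11.46 = 2995 W (cross-section πr²).
Total input = 2995 + 1030 = 4025 W.
Radiated: εσ·A_surf·T⁴ with A_surf = 4πr² = 45.84 m².
T⁴ = 4025/(0.33·5.67×10⁻⁸·45.84) = 4.693×10⁹ K⁴.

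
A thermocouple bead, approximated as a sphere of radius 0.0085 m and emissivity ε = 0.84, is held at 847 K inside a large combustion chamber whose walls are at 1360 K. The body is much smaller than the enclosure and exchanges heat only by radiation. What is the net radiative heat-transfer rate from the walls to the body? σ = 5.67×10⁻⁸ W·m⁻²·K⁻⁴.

P_net ≈ 126 W

For a small grey body in a large enclosure: P_net = εσA(T_body⁴ − T_wall⁴).
A = 4πr² = 9.079×10⁻⁴ m²; T_body⁴ − T_wall⁴ = 5.147×10¹¹ − 3.421×10¹² = -2.906×10¹² K⁴.
|P_net| = 0.84·5.67×10⁻⁸·9.079×10⁻⁴·2.906×10¹².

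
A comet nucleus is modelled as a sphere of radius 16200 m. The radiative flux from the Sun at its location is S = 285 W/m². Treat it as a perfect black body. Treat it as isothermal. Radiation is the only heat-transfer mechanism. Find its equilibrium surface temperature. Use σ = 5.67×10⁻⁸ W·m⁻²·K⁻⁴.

T ≈ 188 K

At equilibrium, absorbed power = emitted power.
Absorbing cross-section = πr² = 8.245×10⁸ m²; emitting surface = 4πr² = 3.298×10⁹ m² (ratio 4).
S·A_cross = εσ·A_surf·T⁴  ⇒  T⁴ = S/(4σ).
T⁴ = 1.00·285/(4·5.67×10⁻⁸) = 1.257×10⁹ K⁴.
T = (1.257×10⁹)^(1/4).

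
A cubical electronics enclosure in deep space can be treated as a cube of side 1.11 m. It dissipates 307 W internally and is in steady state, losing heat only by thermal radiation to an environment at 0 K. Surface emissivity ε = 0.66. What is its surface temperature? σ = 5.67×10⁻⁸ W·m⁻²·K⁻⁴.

T ≈ 183 K

Steady state: internal power = radiated power, P = εσA T⁴.
Radiating area A = 6L² = 7.393 m².
T⁴ = P/(εσA) = 307/(0.66·5.67×10⁻⁸·7.393) = 1.110×10⁹ K⁴.
T = (1.110×10⁹)^(1/4).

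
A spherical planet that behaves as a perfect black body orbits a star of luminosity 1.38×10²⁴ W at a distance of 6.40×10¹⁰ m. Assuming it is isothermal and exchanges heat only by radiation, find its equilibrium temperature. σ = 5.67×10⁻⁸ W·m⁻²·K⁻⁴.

First find the stellar flux at distance d: S = L/(4πd²) = 1.38×10²⁴/(4π·(6.40×10¹⁰)²) = 26.81 W/m².
For an isothermal sphere, absorbed (1−a)S·πr² = emitted σ·4πr²·T⁴, so T⁴ = (1−a)S/(4σ).
T⁴ = 1.00·26.81/(4·5.67×10⁻⁸) = 1.182×10⁸ K⁴.

T ≈ 104 K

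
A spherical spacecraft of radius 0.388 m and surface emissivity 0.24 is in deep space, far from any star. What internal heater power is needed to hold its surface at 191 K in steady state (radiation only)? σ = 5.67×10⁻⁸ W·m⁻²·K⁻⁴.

P ≈ 34.3 W

P = εσ·4πr²·T⁴.
4πr² = 1.892 m²; T⁴ = 1.331×10⁹ K⁴.
P = 0.24·5.67×10⁻⁸·1.892·1.331×10⁹.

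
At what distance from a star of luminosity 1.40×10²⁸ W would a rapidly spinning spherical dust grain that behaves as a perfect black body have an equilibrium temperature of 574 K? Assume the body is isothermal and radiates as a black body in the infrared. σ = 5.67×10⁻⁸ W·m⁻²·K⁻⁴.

d ≈ 2.13×10¹¹ m

For an isothermal black-emitting sphere, (1−a)S·πr² = σ·4πr²·T⁴ ⇒ S = 4σT⁴/(1−a).
S = 4·5.67×10⁻⁸·(574)⁴/1.00 = 24620 W/m².
Flux falls as S = L/(4πd²), so d = √(L/(4πS)) = √(1.40×10²⁸/(4π·24620)).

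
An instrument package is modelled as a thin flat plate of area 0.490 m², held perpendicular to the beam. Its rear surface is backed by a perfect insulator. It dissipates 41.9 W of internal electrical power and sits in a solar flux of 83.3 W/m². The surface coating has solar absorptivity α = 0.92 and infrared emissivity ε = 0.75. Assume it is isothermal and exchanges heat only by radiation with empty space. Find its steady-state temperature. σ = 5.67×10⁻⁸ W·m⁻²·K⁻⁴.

T ≈ 248 K

At steady state, absorbed solar power + internal power = radiated power.
Absorbed: α·S·A_cross = 0.92·83.3·0.4900 = 37.55 W (cross-section A).
Total input = 37.55 + 41.9 = 79.45 W.
Radiated: εσ·A_surf·T⁴ with A_surf = A = 0.4900 m².
T⁴ = 79.45/(0.75·5.67×10⁻⁸·0.4900) = 3.813×10⁹ K⁴.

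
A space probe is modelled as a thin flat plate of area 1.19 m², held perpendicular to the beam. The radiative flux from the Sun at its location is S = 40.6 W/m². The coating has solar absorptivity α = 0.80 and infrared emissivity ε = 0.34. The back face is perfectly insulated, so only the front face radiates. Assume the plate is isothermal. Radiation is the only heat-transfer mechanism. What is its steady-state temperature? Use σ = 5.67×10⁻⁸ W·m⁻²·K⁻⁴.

T ≈ 203 K

At equilibrium, absorbed power = emitted power.
Absorbing cross-section = A = 1.190 m²; emitting surface = A = 1.190 m² (ratio 1).
αS·A_cross = εσ·A_surf·T⁴  ⇒  T⁴ = αS/(ε·1σ).
T⁴ = 0.800·40.6/(0.34·1·5.67×10⁻⁸) = 1.685×10⁹ K⁴.
T = (1.685×10⁹)^(1/4).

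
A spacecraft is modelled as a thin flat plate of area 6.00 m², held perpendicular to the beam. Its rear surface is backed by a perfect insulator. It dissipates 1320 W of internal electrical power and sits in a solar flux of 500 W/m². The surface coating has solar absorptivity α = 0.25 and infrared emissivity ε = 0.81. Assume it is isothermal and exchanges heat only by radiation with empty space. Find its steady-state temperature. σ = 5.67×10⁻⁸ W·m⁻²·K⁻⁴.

At steady state, absorbed solar power + internal power = radiated power.
Absorbed: α·S·A_cross = 0.25·500·6.000 = 750.0 W (cross-section A).
Total input = 750.0 + 1320 = 2070 W.
Radiated: εσ·A_surf·T⁴ with A_surf = A = 6.000 m².
T⁴ = 2070/(0.81·5.67×10⁻⁸·6.000) = 7.512×10⁹ K⁴.

T ≈ 294 K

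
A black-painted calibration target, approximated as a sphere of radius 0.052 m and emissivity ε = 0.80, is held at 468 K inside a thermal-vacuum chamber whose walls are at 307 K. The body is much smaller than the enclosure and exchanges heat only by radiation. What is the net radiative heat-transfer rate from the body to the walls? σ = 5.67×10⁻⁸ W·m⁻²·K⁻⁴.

P_net ≈ 60.2 W

For a small grey body in a large enclosure: P_net = εσA(T_body⁴ − T_wall⁴).
A = 4πr² = 0.03398 m²; T_body⁴ − T_wall⁴ = 4.797×10¹⁰ − 8.883×10⁹ = 3.909×10¹⁰ K⁴.
|P_net| = 0.80·5.67×10⁻⁸·0.03398·3.909×10¹⁰.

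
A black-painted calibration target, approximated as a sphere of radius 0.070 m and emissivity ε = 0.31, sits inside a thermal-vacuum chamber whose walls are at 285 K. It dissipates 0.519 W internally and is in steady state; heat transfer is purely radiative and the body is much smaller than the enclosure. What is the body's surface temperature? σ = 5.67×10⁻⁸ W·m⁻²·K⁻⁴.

For a small grey body in a large enclosure, net radiated power = εσA(T⁴ − T_w⁴).
Steady state: P = εσA(T⁴ − T_w⁴) with A = 4πr² = 0.06158 m².
T⁴ = P/(εσA) + T_w⁴ = 0.519/(0.31·5.67×10⁻⁸·0.06158) + (285)⁴
    = 4.795×10⁸ + 6.598×10⁹ = 7.077×10⁹ K⁴.

T ≈ 290 K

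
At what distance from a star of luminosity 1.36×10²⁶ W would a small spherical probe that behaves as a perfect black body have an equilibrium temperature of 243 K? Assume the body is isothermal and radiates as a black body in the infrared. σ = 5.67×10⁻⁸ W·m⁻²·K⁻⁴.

For an isothermal black-emitting sphere, (1−a)S·πr² = σ·4πr²·T⁴ ⇒ S = 4σT⁴/(1−a).
S = 4·5.67×10⁻⁸·(243)⁴/1.00 = 790.8 W/m².
Flux falls as S = L/(4πd²), so d = √(L/(4πS)) = √(1.36×10²⁶/(4π·790.8)).

d ≈ 1.17×10¹¹ m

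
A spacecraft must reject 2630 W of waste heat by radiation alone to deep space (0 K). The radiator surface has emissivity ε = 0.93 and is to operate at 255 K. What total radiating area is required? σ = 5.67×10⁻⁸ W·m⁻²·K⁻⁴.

P = εσA T⁴ ⇒ A = P/(εσT⁴).
T⁴ = 4.228×10⁹ K⁴.
A = 2630/(0.93 × 5.67×10⁻⁸ × 4.228×10⁹).

A ≈ 11.8 m²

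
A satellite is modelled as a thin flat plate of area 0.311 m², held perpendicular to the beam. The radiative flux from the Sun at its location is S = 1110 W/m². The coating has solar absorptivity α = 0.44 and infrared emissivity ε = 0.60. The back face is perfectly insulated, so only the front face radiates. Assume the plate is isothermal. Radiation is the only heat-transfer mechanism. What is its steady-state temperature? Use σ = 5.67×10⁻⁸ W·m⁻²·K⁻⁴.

T ≈ 346 K

At equilibrium, absorbed power = emitted power.
Absorbing cross-section = A = 0.3110 m²; emitting surface = A = 0.3110 m² (ratio 1).
αS·A_cross = εσ·A_surf·T⁴  ⇒  T⁴ = αS/(ε·1σ).
T⁴ = 0.440·1110/(0.60·1·5.67×10⁻⁸) = 1.436×10¹⁰ K⁴.
T = (1.436×10¹⁰)^(1/4).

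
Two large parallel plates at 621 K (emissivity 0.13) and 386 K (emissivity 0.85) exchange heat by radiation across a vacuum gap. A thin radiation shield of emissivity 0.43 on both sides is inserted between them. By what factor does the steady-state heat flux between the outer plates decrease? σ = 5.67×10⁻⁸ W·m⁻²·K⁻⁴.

factor ≈ 1.46

Without shield: q₀ = σΔ(T⁴)/(1/ε₁+1/ε₂−1) with denominator 7.869.
With shield the two gaps are in series; the resistances add: (1/ε₁+1/ε_s−1)+(1/ε_s+1/ε₂−1) = 9.018+2.502 = 11.52.
Heat-flux ratio q₀/q = 11.52/7.869.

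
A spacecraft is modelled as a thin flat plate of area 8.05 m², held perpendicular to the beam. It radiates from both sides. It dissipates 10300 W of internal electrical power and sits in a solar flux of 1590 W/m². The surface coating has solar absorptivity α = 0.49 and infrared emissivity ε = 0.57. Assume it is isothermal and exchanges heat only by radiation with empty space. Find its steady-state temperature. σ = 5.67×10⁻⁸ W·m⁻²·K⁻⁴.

At steady state, absorbed solar power + internal power = radiated power.
Absorbed: α·S·A_cross = 0.49·1590·8.050 = 6272 W (cross-section A).
Total input = 6272 + 10300 = 16570 W.
Radiated: εσ·A_surf·T⁴ with A_surf = 2A = 16.10 m².
T⁴ = 16570/(0.57·5.67×10⁻⁸·16.10) = 3.185×10¹⁰ K⁴.

T ≈ 422 K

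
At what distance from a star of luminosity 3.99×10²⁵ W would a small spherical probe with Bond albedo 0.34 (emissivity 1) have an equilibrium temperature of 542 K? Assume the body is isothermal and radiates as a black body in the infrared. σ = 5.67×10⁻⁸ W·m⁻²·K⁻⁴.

d ≈ 1.03×10¹⁰ m

For an isothermal black-emitting sphere, (1−a)S·πr² = σ·4πr²·T⁴ ⇒ S = 4σT⁴/(1−a).
S = 4·5.67×10⁻⁸·(542)⁴/0.660 = 29650 W/m².
Flux falls as S = L/(4πd²), so d = √(L/(4πS)) = √(3.99×10²⁵/(4π·29650)).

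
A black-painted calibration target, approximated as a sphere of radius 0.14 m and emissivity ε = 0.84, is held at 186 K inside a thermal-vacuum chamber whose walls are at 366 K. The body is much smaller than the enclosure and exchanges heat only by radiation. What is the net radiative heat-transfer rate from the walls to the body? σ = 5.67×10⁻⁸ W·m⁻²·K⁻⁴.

For a small grey body in a large enclosure: P_net = εσA(T_body⁴ − T_wall⁴).
A = 4πr² = 0.2463 m²; T_body⁴ − T_wall⁴ = 1.197×10⁹ − 1.794×10¹⁰ = -1.675×10¹⁰ K⁴.
|P_net| = 0.84·5.67×10⁻⁸·0.2463·1.675×10¹⁰.

P_net ≈ 196 W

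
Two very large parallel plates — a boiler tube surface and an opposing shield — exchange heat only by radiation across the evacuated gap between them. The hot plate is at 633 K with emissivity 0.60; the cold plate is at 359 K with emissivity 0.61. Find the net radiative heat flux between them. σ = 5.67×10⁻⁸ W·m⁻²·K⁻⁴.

q ≈ 3540 W/m²

For two infinite grey parallel plates, q = σ(T₁⁴ − T₂⁴)/(1/ε₁ + 1/ε₂ − 1).
T₁⁴ − T₂⁴ = 1.606×10¹¹ − 1.661×10¹⁰ = 1.439×10¹¹ K⁴.
1/ε₁ + 1/ε₂ − 1 = 1.667 + 1.639 − 1 = 2.306.
q = 5.67×10⁻⁸ × 1.439×10¹¹ / 2.306.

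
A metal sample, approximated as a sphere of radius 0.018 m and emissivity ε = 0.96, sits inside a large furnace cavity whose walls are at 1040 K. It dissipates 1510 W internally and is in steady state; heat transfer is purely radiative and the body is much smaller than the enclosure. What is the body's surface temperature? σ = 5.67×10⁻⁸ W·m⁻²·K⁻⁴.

T ≈ 1680 K

For a small grey body in a large enclosure, net radiated power = εσA(T⁴ − T_w⁴).
Steady state: P = εσA(T⁴ − T_w⁴) with A = 4πr² = 0.004072 m².
T⁴ = P/(εσA) + T_w⁴ = 1510/(0.96·5.67×10⁻⁸·0.004072) + (1040)⁴
    = 6.813×10¹² + 1.170×10¹² = 7.983×10¹² K⁴.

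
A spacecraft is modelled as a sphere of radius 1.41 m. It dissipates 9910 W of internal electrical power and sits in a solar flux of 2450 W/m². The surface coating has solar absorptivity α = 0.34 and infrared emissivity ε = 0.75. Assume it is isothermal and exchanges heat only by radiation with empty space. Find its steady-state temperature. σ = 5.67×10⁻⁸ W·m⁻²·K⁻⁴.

T ≈ 345 K

At steady state, absorbed solar power + internal power = radiated power.
Absorbed: α·S·A_cross = 0.34·2450·6.246 = 5203 W (cross-section πr²).
Total input = 5203 + 9910 = 15110 W.
Radiated: εσ·A_surf·T⁴ with A_surf = 4πr² = 24.98 m².
T⁴ = 15110/(0.75·5.67×10⁻⁸·24.98) = 1.422×10¹⁰ K⁴.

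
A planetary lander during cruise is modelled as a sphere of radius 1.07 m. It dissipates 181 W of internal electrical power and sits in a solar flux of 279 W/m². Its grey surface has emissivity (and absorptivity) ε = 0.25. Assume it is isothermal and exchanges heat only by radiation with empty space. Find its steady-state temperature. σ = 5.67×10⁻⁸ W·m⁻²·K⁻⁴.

T ≈ 215 K

At steady state, absorbed solar power + internal power = radiated power.
Absorbed: α·S·A_cross = 0.25·279·3.597 = 250.9 W (cross-section πr²).
Total input = 250.9 + 181 = 431.9 W.
Radiated: εσ·A_surf·T⁴ with A_surf = 4πr² = 14.39 m².
T⁴ = 431.9/(0.25·5.67×10⁻⁸·14.39) = 2.118×10⁹ K⁴.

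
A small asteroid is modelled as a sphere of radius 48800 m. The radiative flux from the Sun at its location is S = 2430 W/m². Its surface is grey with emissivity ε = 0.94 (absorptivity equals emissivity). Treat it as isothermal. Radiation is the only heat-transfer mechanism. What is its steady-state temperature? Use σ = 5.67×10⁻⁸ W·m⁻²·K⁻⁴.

T ≈ 322 K

At equilibrium, absorbed power = emitted power.
Absorbing cross-section = πr² = 7.482×10⁹ m²; emitting surface = 4πr² = 2.993×10¹⁰ m² (ratio 4).
εS·A_cross = εσ·A_surf·T⁴  ⇒  T⁴ = S/(4σ)   (ε cancels).
T⁴ = 2430/(4·5.67×10⁻⁸) = 1.071×10¹⁰ K⁴.
T = (1.071×10¹⁰)^(1/4).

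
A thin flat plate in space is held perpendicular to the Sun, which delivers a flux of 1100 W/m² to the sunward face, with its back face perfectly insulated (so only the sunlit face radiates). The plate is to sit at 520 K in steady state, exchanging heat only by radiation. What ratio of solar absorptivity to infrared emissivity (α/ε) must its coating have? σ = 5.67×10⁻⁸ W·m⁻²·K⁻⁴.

α/ε ≈ 3.77

Balance: αS·A = εσ·1A·T⁴ ⇒ α/ε = σT⁴/S.
α/ε = 5.67×10⁻⁸·(520)⁴/1100 = 5.67×10⁻⁸·7.312×10¹⁰/1100.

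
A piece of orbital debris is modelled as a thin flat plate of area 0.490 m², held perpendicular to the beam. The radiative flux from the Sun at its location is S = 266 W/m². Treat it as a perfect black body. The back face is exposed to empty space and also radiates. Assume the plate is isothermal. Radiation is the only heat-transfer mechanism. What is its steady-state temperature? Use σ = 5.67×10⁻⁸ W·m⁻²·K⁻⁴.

At equilibrium, absorbed power = emitted power.
Absorbing cross-section = A = 0.4900 m²; emitting surface = 2A = 0.9800 m² (ratio 2).
S·A_cross = εσ·A_surf·T⁴  ⇒  T⁴ = S/(2σ).
T⁴ = 1.00·266/(2·5.67×10⁻⁸) = 2.346×10⁹ K⁴.
T = (2.346×10⁹)^(1/4).

T ≈ 220 K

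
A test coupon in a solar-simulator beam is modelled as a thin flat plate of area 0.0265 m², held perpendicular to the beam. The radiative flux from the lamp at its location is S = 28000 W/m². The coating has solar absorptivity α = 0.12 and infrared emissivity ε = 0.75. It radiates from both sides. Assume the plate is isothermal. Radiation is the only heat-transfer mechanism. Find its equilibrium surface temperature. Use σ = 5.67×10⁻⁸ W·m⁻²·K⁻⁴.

T ≈ 446 K

At equilibrium, absorbed power = emitted power.
Absorbing cross-section = A = 0.02650 m²; emitting surface = 2A = 0.05300 m² (ratio 2).
αS·A_cross = εσ·A_surf·T⁴  ⇒  T⁴ = αS/(ε·2σ).
T⁴ = 0.120·28000/(0.75·2·5.67×10⁻⁸) = 3.951×10¹⁰ K⁴.
T = (3.951×10¹⁰)^(1/4).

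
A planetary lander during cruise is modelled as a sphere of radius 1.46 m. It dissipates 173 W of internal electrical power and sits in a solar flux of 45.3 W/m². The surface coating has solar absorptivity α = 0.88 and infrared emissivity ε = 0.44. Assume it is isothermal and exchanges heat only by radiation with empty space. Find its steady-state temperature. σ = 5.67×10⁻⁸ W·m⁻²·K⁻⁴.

At steady state, absorbed solar power + internal power = radiated power.
Absorbed: α·S·A_cross = 0.88·45.3·6.697 = 267.0 W (cross-section πr²).
Total input = 267.0 + 173 = 440.0 W.
Radiated: εσ·A_surf·T⁴ with A_surf = 4πr² = 26.79 m².
T⁴ = 440.0/(0.44·5.67×10⁻⁸·26.79) = 6.583×10⁸ K⁴.

T ≈ 160 K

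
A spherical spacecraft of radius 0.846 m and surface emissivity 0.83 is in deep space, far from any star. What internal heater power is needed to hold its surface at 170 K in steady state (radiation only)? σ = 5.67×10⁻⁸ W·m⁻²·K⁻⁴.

P ≈ 354 W

P = εσ·4πr²·T⁴.
4πr² = 8.994 m²; T⁴ = 8.352×10⁸ K⁴.
P = 0.83·5.67×10⁻⁸·8.994·8.352×10⁸.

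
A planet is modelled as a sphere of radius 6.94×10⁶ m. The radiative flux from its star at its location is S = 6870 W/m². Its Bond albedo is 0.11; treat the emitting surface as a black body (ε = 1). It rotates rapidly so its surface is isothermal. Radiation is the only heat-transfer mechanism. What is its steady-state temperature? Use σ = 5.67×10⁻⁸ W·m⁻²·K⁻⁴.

T ≈ 405 K

At equilibrium, absorbed power = emitted power.
Absorbing cross-section = πr² = 1.513×10¹⁴ m²; emitting surface = 4πr² = 6.052×10¹⁴ m² (ratio 4).
(1−a)S·A_cross = εσ·A_surf·T⁴  ⇒  T⁴ = (1−a)S/(4σ).
T⁴ = 0.890·6870/(4·5.67×10⁻⁸) = 2.696×10¹⁰ K⁴.
T = (2.696×10¹⁰)^(1/4).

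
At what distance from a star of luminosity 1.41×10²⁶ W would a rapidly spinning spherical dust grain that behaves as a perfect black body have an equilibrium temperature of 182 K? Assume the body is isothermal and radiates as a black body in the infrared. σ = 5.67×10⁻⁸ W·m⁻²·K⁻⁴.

d ≈ 2.12×10¹¹ m

For an isothermal black-emitting sphere, (1−a)S·πr² = σ·4πr²·T⁴ ⇒ S = 4σT⁴/(1−a).
S = 4·5.67×10⁻⁸·(182)⁴/1.00 = 248.8 W/m².
Flux falls as S = L/(4πd²), so d = √(L/(4πS)) = √(1.41×10²⁶/(4π·248.8)).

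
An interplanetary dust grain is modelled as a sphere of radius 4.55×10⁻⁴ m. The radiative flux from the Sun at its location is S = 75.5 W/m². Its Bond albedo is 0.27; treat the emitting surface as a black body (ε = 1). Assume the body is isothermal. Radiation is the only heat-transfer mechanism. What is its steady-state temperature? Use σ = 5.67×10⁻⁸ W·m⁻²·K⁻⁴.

At equilibrium, absorbed power = emitted power.
Absorbing cross-section = πr² = 6.504×10⁻⁷ m²; emitting surface = 4πr² = 2.602×10⁻⁶ m² (ratio 4).
(1−a)S·A_cross = εσ·A_surf·T⁴  ⇒  T⁴ = (1−a)S/(4σ).
T⁴ = 0.730·75.5/(4·5.67×10⁻⁸) = 2.430×10⁸ K⁴.
T = (2.430×10⁸)^(1/4).

T ≈ 125 K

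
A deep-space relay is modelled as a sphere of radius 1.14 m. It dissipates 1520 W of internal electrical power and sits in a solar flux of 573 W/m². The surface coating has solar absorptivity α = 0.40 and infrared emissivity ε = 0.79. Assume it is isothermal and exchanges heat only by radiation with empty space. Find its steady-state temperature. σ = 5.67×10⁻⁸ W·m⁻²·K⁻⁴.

At steady state, absorbed solar power + internal power = radiated power.
Absorbed: α·S·A_cross = 0.40·573·4.083 = 935.8 W (cross-section πr²).
Total input = 935.8 + 1520 = 2456 W.
Radiated: εσ·A_surf·T⁴ with A_surf = 4πr² = 16.33 m².
T⁴ = 2456/(0.79·5.67×10⁻⁸·16.33) = 3.357×10⁹ K⁴.

T ≈ 241 K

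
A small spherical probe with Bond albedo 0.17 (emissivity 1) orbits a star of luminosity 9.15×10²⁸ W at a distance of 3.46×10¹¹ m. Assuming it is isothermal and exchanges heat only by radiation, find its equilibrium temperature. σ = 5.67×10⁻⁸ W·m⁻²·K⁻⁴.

First find the stellar flux at distance d: S = L/(4πd²) = 9.15×10²⁸/(4π·(3.46×10¹¹)²) = 60820 W/m².
For an isothermal sphere, absorbed (1−a)S·πr² = emitted σ·4πr²·T⁴, so T⁴ = (1−a)S/(4σ).
T⁴ = 0.830·60820/(4·5.67×10⁻⁸) = 2.226×10¹¹ K⁴.

T ≈ 687 K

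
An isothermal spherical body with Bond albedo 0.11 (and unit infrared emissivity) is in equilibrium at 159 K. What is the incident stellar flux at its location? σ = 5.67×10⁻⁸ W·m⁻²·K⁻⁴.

(1−a)S·πr² = σ·4πr²·T⁴ ⇒ S = 4σT⁴/(1−a).
S = 4·5.67×10⁻⁸·6.391×10⁸/0.890.

S ≈ 163 W/m²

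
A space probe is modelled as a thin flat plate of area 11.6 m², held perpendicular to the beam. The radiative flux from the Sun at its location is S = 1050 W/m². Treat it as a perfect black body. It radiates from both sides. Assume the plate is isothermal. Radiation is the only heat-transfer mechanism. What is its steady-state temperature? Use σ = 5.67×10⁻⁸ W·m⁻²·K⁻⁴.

At equilibrium, absorbed power = emitted power.
Absorbing cross-section = A = 11.60 m²; emitting surface = 2A = 23.20 m² (ratio 2).
S·A_cross = εσ·A_surf·T⁴  ⇒  T⁴ = S/(2σ).
T⁴ = 1.00·1050/(2·5.67×10⁻⁸) = 9.259×10⁹ K⁴.
T = (9.259×10⁹)^(1/4).

T ≈ 310 K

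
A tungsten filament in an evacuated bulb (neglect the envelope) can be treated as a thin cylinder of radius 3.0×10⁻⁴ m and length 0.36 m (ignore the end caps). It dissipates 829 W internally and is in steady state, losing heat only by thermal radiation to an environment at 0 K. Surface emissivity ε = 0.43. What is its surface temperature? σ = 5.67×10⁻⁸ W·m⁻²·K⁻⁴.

Steady state: internal power = radiated power, P = εσA T⁴.
Radiating area A = 2πrL = 6.786×10⁻⁴ m².
T⁴ = P/(εσA) = 829/(0.43·5.67×10⁻⁸·6.786×10⁻⁴) = 5.011×10¹³ K⁴.
T = (5.011×10¹³)^(1/4).

T ≈ 2660 K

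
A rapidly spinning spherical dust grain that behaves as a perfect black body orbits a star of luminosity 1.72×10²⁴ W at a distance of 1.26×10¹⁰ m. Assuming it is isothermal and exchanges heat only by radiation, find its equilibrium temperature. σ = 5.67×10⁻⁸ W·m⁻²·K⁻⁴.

T ≈ 248 K

First find the stellar flux at distance d: S = L/(4πd²) = 1.72×10²⁴/(4π·(1.26×10¹⁰)²) = 862.1 W/m².
For an isothermal sphere, absorbed (1−a)S·πr² = emitted σ·4πr²·T⁴, so T⁴ = (1−a)S/(4σ).
T⁴ = 1.00·862.1/(4·5.67×10⁻⁸) = 3.801×10⁹ K⁴.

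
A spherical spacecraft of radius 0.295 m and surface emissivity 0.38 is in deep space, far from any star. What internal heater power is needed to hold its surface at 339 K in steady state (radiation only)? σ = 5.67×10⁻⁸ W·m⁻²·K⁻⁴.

P = εσ·4πr²·T⁴.
4πr² = 1.094 m²; T⁴ = 1.321×10¹⁰ K⁴.
P = 0.38·5.67×10⁻⁸·1.094·1.321×10¹⁰.

P ≈ 311 W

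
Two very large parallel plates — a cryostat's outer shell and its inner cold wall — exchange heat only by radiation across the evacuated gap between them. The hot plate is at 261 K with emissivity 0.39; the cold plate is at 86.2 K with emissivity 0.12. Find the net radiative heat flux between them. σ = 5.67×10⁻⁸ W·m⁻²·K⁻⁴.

For two infinite grey parallel plates, q = σ(T₁⁴ − T₂⁴)/(1/ε₁ + 1/ε₂ − 1).
T₁⁴ − T₂⁴ = 4.640×10⁹ − 5.521×10⁷ = 4.585×10⁹ K⁴.
1/ε₁ + 1/ε₂ − 1 = 2.564 + 8.333 − 1 = 9.897.
q = 5.67×10⁻⁸ × 4.585×10⁹ / 9.897.

q ≈ 26.3 W/m²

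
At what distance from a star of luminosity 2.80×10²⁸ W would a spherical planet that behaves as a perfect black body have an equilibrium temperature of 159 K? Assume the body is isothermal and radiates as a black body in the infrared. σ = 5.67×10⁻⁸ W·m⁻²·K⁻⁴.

For an isothermal black-emitting sphere, (1−a)S·πr² = σ·4πr²·T⁴ ⇒ S = 4σT⁴/(1−a).
S = 4·5.67×10⁻⁸·(159)⁴/1.00 = 145.0 W/m².
Flux falls as S = L/(4πd²), so d = √(L/(4πS)) = √(2.80×10²⁸/(4π·145.0)).

d ≈ 3.92×10¹² m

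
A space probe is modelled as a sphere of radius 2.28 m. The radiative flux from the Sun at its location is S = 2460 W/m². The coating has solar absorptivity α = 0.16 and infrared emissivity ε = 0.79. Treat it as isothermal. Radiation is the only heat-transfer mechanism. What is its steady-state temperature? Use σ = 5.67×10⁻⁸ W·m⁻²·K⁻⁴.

T ≈ 216 K

At equilibrium, absorbed power = emitted power.
Absorbing cross-section = πr² = 16.33 m²; emitting surface = 4πr² = 65.33 m² (ratio 4).
αS·A_cross = εσ·A_surf·T⁴  ⇒  T⁴ = αS/(ε·4σ).
T⁴ = 0.160·2460/(0.79·4·5.67×10⁻⁸) = 2.197×10⁹ K⁴.
T = (2.197×10⁹)^(1/4).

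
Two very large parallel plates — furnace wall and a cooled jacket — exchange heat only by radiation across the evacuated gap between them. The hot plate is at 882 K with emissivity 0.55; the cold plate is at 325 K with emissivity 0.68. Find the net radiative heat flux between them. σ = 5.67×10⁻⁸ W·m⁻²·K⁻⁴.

For two infinite grey parallel plates, q = σ(T₁⁴ − T₂⁴)/(1/ε₁ + 1/ε₂ − 1).
T₁⁴ − T₂⁴ = 6.052×10¹¹ − 1.116×10¹⁰ = 5.940×10¹¹ K⁴.
1/ε₁ + 1/ε₂ − 1 = 1.818 + 1.471 − 1 = 2.289.
q = 5.67×10⁻⁸ × 5.940×10¹¹ / 2.289.

q ≈ 14700 W/m²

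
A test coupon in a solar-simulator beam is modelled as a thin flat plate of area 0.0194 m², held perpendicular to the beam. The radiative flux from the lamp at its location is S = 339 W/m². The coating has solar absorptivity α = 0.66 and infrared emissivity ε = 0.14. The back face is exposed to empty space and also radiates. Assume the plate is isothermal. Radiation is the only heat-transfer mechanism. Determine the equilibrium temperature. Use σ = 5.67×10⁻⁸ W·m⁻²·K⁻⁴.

At equilibrium, absorbed power = emitted power.
Absorbing cross-section = A = 0.01940 m²; emitting surface = 2A = 0.03880 m² (ratio 2).
αS·A_cross = εσ·A_surf·T⁴  ⇒  T⁴ = αS/(ε·2σ).
T⁴ = 0.660·339/(0.14·2·5.67×10⁻⁸) = 1.409×10¹⁰ K⁴.
T = (1.409×10¹⁰)^(1/4).

T ≈ 345 K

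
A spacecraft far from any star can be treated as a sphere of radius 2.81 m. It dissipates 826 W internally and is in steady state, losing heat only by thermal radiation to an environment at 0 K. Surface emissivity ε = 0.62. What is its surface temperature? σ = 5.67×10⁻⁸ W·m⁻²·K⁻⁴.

Steady state: internal power = radiated power, P = εσA T⁴.
Radiating area A = 4πr² = 99.23 m².
T⁴ = P/(εσA) = 826/(0.62·5.67×10⁻⁸·99.23) = 2.368×10⁸ K⁴.
T = (2.368×10⁸)^(1/4).

T ≈ 124 K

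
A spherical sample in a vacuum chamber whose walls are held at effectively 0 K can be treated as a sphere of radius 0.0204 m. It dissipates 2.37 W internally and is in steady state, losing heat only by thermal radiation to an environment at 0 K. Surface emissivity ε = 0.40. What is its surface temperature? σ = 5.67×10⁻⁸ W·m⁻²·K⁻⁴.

T ≈ 376 K

Steady state: internal power = radiated power, P = εσA T⁴.
Radiating area A = 4πr² = 0.005230 m².
T⁴ = P/(εσA) = 2.37/(0.40·5.67×10⁻⁸·0.005230) = 1.998×10¹⁰ K⁴.
T = (1.998×10¹⁰)^(1/4).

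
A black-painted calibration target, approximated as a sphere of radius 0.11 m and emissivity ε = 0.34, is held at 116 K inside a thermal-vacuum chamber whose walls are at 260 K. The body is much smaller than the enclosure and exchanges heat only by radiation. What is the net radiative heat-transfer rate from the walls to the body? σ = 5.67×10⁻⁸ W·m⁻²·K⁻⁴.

For a small grey body in a large enclosure: P_net = εσA(T_body⁴ − T_wall⁴).
A = 4πr² = 0.1521 m²; T_body⁴ − T_wall⁴ = 1.811×10⁸ − 4.570×10⁹ = -4.389×10⁹ K⁴.
|P_net| = 0.34·5.67×10⁻⁸·0.1521·4.389×10⁹.

P_net ≈ 12.9 W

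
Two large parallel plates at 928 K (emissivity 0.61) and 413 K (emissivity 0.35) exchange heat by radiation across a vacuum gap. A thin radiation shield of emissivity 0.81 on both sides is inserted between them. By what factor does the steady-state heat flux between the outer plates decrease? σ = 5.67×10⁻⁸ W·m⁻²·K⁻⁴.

factor ≈ 1.42

Without shield: q₀ = σΔ(T⁴)/(1/ε₁+1/ε₂−1) with denominator 3.496.
With shield the two gaps are in series; the resistances add: (1/ε₁+1/ε_s−1)+(1/ε_s+1/ε₂−1) = 1.874+3.092 = 4.966.
Heat-flux ratio q₀/q = 4.966/3.496.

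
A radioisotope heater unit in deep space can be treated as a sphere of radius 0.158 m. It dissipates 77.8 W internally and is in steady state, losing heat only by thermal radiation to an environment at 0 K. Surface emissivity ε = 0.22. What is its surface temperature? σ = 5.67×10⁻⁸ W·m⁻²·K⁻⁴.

Steady state: internal power = radiated power, P = εσA T⁴.
Radiating area A = 4πr² = 0.3137 m².
T⁴ = P/(εσA) = 77.8/(0.22·5.67×10⁻⁸·0.3137) = 1.988×10¹⁰ K⁴.
T = (1.988×10¹⁰)^(1/4).

T ≈ 376 K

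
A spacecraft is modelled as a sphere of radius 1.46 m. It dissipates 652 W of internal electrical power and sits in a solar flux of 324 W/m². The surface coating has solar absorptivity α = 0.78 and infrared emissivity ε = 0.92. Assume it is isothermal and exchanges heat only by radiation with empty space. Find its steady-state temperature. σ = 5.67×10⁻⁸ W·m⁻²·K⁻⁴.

T ≈ 202 K

At steady state, absorbed solar power + internal power = radiated power.
Absorbed: α·S·A_cross = 0.78·324·6.697 = 1692 W (cross-section πr²).
Total input = 1692 + 652 = 2344 W.
Radiated: εσ·A_surf·T⁴ with A_surf = 4πr² = 26.79 m².
T⁴ = 2344/(0.92·5.67×10⁻⁸·26.79) = 1.678×10⁹ K⁴.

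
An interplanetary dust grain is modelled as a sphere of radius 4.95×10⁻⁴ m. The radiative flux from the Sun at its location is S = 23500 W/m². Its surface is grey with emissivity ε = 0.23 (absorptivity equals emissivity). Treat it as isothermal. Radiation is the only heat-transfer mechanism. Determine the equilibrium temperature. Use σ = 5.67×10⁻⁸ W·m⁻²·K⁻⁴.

At equilibrium, absorbed power = emitted power.
Absorbing cross-section = πr² = 7.698×10⁻⁷ m²; emitting surface = 4πr² = 3.079×10⁻⁶ m² (ratio 4).
εS·A_cross = εσ·A_surf·T⁴  ⇒  T⁴ = S/(4σ)   (ε cancels).
T⁴ = 23500/(4·5.67×10⁻⁸) = 1.036×10¹¹ K⁴.
T = (1.036×10¹¹)^(1/4).

T ≈ 567 K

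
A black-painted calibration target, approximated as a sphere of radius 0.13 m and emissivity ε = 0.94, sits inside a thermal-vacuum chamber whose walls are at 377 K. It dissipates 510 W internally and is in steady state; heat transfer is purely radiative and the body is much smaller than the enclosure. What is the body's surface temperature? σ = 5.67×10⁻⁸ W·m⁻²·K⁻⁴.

For a small grey body in a large enclosure, net radiated power = εσA(T⁴ − T_w⁴).
Steady state: P = εσA(T⁴ − T_w⁴) with A = 4πr² = 0.2124 m².
T⁴ = P/(εσA) + T_w⁴ = 510/(0.94·5.67×10⁻⁸·0.2124) + (377)⁴
    = 4.506×10¹⁰ + 2.020×10¹⁰ = 6.526×10¹⁰ K⁴.

T ≈ 505 K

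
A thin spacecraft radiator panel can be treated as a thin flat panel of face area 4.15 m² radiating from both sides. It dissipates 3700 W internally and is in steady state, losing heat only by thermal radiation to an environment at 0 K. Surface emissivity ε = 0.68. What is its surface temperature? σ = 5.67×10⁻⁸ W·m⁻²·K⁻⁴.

T ≈ 328 K

Steady state: internal power = radiated power, P = εσA T⁴.
Radiating area A = 2·4.15 = 8.300 m².
T⁴ = P/(εσA) = 3700/(0.68·5.67×10⁻⁸·8.300) = 1.156×10¹⁰ K⁴.
T = (1.156×10¹⁰)^(1/4).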